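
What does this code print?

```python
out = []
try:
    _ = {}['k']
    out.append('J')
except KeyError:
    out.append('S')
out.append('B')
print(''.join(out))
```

Execution trace: 'S' (except KeyError) → 'B' (after the try/except). Output: SB

Answer: SB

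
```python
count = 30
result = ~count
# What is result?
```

Trace:
`count = 30` → count = 30
`result = ~count` → result = -31
So result = -31

Answer: -31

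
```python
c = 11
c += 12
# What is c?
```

Trace:
`c = 11` → c = 11
`c += 12` → c = 23
So c = 23

Answer: 23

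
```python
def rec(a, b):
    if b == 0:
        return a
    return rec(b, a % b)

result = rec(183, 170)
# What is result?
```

rec(183, 170) -> rec(170, 13) -> rec(13, 1) -> rec(1, 0) -> 1

Answer: 1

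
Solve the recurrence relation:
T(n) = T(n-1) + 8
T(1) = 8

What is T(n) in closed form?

Unrolling: T(n) = T(1) + 8·(n-1) = 8 + 8(n-1) = 8n.

Answer: T(n) = 8n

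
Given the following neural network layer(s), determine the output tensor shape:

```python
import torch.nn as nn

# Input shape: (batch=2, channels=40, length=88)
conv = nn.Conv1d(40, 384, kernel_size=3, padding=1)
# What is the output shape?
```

Input: (2, 40, 88) -> Output: (2, 384, 88)

Answer: (2, 384, 88)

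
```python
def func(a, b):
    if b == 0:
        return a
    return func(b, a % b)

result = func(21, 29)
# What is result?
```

func(21, 29) -> func(29, 21) -> func(21, 8) -> func(8, 5) -> func(5, 3) -> func(3, 2) -> func(2, 1) -> func(1, 0) -> 1

Answer: 1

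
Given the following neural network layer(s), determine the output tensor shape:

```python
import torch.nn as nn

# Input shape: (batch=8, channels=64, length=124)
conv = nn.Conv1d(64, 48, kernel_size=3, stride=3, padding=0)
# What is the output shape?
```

Input: (8, 64, 124) -> Output: (8, 48, 41)

Answer: (8, 48, 41)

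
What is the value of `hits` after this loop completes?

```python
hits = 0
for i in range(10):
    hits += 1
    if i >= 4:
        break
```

Loop breaks when i reaches 4, hits is 5
`hits` takes the values: 0 → 1 → 2 → 3 → 4 → 5

Answer: 5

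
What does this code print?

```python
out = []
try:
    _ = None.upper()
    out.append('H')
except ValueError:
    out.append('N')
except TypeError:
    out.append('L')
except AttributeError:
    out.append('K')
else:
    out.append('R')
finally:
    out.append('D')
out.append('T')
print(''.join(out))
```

Execution trace: 'K' (except AttributeError) → 'D' (finally) → 'T' (after the try/except). Output: KDT

Answer: KDT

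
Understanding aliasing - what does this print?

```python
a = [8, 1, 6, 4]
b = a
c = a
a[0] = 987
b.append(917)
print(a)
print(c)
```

Key concept: multiple aliases.
Step by step:
`a = [8, 1, 6, 4]` → a = [8, 1, 6, 4]
`b = a` → b = [8, 1, 6, 4] (same object as a)
`c = a` → c = [8, 1, 6, 4] (same object as a, b)
`a[0] = 987` → a = [987, 1, 6, 4] (same object as b, c); b = [987, 1, 6, 4] (same object as a, c); c = [987, 1, 6, 4] (same object as a, b)
`b.append(917)` → a = [987, 1, 6, 4, 917] (same object as b, c); b = [987, 1, 6, 4, 917] (same object as a, c); c = [987, 1, 6, 4, 917] (same object as a, b)
`print(a)` → prints [987, 1, 6, 4, 917]
`print(c)` → prints [987, 1, 6, 4, 917]

Answer:
[987, 1, 6, 4, 917]
[987, 1, 6, 4, 917]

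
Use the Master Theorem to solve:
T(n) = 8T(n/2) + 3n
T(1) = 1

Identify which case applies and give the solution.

a=8, b=2, f(n)=3n. log_2(8) = 3. Since c=1 < 3, Case 1 applies: T(n) = Θ(n^log_b(a)) = O(n^3).

Answer: O(n^3) - Case 1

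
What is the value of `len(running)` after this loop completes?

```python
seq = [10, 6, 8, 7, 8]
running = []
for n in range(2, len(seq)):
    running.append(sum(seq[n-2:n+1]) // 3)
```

Number of 3-element averages
`running` takes the values: [] → [8] → [8, 7] → [8, 7, 7]
So `len(running)` = 3

Answer: 3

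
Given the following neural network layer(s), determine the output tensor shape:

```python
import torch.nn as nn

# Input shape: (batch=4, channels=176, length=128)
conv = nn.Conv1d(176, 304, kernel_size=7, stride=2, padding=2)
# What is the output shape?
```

Input: (4, 176, 128) -> Output: (4, 304, 63)

Answer: (4, 304, 63)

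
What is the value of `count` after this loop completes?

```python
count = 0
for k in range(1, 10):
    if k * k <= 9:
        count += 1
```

Count numbers where k² ≤ 9
`count` takes the values: 0 → 1 → 2 → 3

Answer: 3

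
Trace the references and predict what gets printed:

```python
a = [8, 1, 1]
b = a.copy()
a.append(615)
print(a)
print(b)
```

Key concept: list.copy() creates independent copy.
Step by step:
`a = [8, 1, 1]` → a = [8, 1, 1]
`b = a.copy()` → b = [8, 1, 1]
`a.append(615)` → a = [8, 1, 1, 615]
`print(a)` → prints [8, 1, 1, 615]
`print(b)` → prints [8, 1, 1]

Answer:
[8, 1, 1, 615]
[8, 1, 1]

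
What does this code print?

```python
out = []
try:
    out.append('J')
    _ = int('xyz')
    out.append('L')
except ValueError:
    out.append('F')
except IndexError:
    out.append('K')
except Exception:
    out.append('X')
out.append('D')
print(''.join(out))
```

Execution trace: 'J' (try body) → 'F' (except ValueError) → 'D' (after the try/except). Output: JFD

Answer: JFD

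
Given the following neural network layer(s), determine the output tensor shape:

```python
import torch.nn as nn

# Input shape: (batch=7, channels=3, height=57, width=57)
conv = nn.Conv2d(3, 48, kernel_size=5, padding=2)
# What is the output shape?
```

Input: (7, 3, 57, 57) -> Output: (7, 48, 57, 57)

Answer: (7, 48, 57, 57)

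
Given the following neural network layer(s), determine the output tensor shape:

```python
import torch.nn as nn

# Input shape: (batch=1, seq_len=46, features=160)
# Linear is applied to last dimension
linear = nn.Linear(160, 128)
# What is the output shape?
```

Input: (1, 46, 160) -> Output: (1, 46, 128)

Answer: (1, 46, 128)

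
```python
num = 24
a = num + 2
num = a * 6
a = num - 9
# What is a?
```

Trace:
`num = 24` → num = 24
`a = num + 2` → a = 26
`num = a * 6` → num = 156
`a = num - 9` → a = 147
So a = 147

Answer: 147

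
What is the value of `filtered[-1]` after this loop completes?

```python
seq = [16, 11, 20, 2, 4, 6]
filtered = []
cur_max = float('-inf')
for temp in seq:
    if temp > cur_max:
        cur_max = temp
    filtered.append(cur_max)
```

Running max ends at 20
`filtered` takes the values: [] → [16] → [16, 16] → [16, 16, 20] → [16, 16, 20, 20] → [16, 16, 20, 20, 20] → [16, 16, 20, 20, 20, 20]
So `filtered[-1]` = 20

Answer: 20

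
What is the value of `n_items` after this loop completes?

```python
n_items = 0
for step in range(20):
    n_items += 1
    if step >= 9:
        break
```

Loop breaks when step reaches 9, n_items is 10
`n_items` takes the values: 0 → 1 → 2 → 3 → 4 → 5 → 6 → 7 → 8 → 9 → 10

Answer: 10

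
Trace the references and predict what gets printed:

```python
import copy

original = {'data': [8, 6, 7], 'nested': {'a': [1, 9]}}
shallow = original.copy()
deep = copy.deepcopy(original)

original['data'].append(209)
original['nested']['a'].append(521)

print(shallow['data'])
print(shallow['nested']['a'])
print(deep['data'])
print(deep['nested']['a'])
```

Key concept: comparing shallow vs deep copy.
Step by step:
`original = {'data': [8, 6, 7], 'nested': {'a': [1, 9]}}` → original = {'data': [8, 6, 7], 'nested': {'a': [1, 9]}}
`shallow = original.copy()` → shallow = {'data': [8, 6, 7], 'nested': {'a': [1, 9]}}
`deep = copy.deepcopy(original)` → deep = {'data': [8, 6, 7], 'nested': {'a': [1, 9]}}
`original['data'].append(209)` → original = {'data': [8, 6, 7, 209], 'nested': {'a': [1, 9]}}; shallow = {'data': [8, 6, 7, 209], 'nested': {'a': [1, 9]}}
`original['nested']['a'].append(521)` → original = {'data': [8, 6, 7, 209], 'nested': {'a': [1, 9, 521]}}; shallow = {'data': [8, 6, 7, 209], 'nested': {'a': [1, 9, 521]}}
`print(shallow['data'])` → prints [8, 6, 7, 209]
`print(shallow['nested']['a'])` → prints [1, 9, 521]
`print(deep['data'])` → prints [8, 6, 7]
`print(deep['nested']['a'])` → prints [1, 9]

Answer:
[8, 6, 7, 209]
[1, 9, 521]
[8, 6, 7]
[1, 9]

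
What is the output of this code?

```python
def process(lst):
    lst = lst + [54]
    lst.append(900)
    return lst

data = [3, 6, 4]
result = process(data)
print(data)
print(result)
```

Key concept: rebinding parameter vs mutation.
Step by step:
`data = [3, 6, 4]` → data = [3, 6, 4]
`result = process(data)` → result = [3, 6, 4, 54, 900]
`print(data)` → prints [3, 6, 4]
`print(result)` → prints [3, 6, 4, 54, 900]

Answer:
[3, 6, 4]
[3, 6, 4, 54, 900]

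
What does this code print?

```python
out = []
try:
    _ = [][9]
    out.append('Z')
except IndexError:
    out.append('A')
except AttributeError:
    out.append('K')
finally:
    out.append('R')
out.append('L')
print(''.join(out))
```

Execution trace: 'A' (except IndexError) → 'R' (finally) → 'L' (after the try/except). Output: ARL

Answer: ARL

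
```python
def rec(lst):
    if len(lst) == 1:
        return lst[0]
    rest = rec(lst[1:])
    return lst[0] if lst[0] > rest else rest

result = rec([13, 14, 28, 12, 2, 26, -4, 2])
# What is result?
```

Recursive max over [13, 14, 28, 12, 2, 26, -4, 2] = 28

Answer: 28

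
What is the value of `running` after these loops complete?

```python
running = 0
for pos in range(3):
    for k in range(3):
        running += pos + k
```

Sum of all pos+k for pos,k in 3x3
`running` takes the values: 0 → 1 → 3 → 4 → 6 → 9 → 11 → 14 → 18

Answer: 18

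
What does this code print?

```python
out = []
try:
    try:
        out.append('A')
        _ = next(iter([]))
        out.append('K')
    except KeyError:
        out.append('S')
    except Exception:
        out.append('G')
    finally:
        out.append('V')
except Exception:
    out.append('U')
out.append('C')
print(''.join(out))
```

Execution trace: 'A' (inner try body) → 'G' (inner except Exception) → 'V' (inner finally) → 'C' (after the try/except). Output: AGVC

Answer: AGVC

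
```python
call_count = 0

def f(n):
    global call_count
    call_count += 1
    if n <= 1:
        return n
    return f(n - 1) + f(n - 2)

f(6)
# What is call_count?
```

Calls(n) = 1 + Calls(n-1) + Calls(n-2); Calls(0)=Calls(1)=1. For n=6 this gives 25.

Answer: 25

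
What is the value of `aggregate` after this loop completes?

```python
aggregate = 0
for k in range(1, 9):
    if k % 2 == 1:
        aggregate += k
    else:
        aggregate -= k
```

Add odd, subtract even
`aggregate` takes the values: 0 → 1 → -1 → 2 → -2 → 3 → -3 → 4 → -4

Answer: -4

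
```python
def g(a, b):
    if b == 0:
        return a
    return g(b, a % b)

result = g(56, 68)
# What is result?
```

g(56, 68) -> g(68, 56) -> g(56, 12) -> g(12, 8) -> g(8, 4) -> g(4, 0) -> 4

Answer: 4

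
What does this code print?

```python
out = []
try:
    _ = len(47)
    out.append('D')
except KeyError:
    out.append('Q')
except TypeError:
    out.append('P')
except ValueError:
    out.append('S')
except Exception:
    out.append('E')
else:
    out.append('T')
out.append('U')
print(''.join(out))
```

Execution trace: 'P' (except TypeError) → 'U' (after the try/except). Output: PU

Answer: PU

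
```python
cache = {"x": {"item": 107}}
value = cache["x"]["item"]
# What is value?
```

Trace:
`cache = {"x": {"item": 107}}` → cache = {'x': {'item': 107}}
`value = cache["x"]["item"]` → value = 107
So value = 107

Answer: 107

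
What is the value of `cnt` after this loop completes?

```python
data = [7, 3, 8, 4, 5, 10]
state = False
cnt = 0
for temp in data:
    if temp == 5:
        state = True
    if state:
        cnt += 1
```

Count elements after first 5 in [7, 3, 8, 4, 5, 10]
`cnt` takes the values: 0 → 1 → 2

Answer: 2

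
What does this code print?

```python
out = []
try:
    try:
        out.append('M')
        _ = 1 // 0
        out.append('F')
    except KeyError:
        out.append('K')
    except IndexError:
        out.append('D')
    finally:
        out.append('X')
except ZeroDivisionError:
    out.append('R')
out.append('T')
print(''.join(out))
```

Execution trace: 'M' (try body) → 'X' (finally) → 'R' (outer except ZeroDivisionError) → 'T' (after the try/except). Output: MXRT

Answer: MXRT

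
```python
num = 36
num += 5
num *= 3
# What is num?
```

Trace:
`num = 36` → num = 36
`num += 5` → num = 41
`num *= 3` → num = 123
So num = 123

Answer: 123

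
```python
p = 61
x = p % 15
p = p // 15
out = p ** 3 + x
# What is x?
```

Trace:
`p = 61` → p = 61
`x = p % 15` → x = 1
`p = p // 15` → p = 4
`out = p ** 3 + x` → out = 65
So x = 1

Answer: 1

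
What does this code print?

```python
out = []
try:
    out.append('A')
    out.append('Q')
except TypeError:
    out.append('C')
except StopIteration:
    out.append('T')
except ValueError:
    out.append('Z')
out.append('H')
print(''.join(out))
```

Execution trace: 'A' (try body) → 'Q' (try body, no exception) → 'H' (after the try/except). Output: AQH

Answer: AQH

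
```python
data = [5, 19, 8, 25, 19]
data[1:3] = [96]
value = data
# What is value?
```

Trace:
`data = [5, 19, 8, 25, 19]` → data = [5, 19, 8, 25, 19]
`data[1:3] = [96]` → data = [5, 96, 25, 19]
`value = data` → value = [5, 96, 25, 19]
So value = [5, 96, 25, 19]

Answer: [5, 96, 25, 19]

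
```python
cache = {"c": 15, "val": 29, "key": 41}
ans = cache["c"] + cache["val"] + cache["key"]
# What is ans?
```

Trace:
`cache = {"c": 15, "val": 29, "key": 41}` → cache = {'c': 15, 'val': 29, 'key': 41}
`ans = cache["c"] + cache["val"] + cache["key"]` → ans = 85
So ans = 85

Answer: 85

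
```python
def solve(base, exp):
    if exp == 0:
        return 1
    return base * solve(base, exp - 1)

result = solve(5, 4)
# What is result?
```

solve(5, 4) = 5 * 5 * 5 * 5 = 625

Answer: 625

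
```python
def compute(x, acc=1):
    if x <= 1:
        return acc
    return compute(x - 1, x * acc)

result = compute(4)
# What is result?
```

Accumulator trace (n, acc): (4, 1) -> (3, 4) -> (2, 12) -> (1, 24) -> return 24

Answer: 24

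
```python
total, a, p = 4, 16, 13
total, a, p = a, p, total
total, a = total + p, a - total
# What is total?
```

Trace:
`total, a, p = 4, 16, 13` → total = 4; a = 16; p = 13
`total, a, p = a, p, total` → total = 16; a = 13; p = 4
`total, a = total + p, a - total` → total = 20; a = -3
So total = 20

Answer: 20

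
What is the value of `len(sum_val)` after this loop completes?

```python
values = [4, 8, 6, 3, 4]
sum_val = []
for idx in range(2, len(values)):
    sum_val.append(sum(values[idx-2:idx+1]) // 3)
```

Number of 3-element averages
`sum_val` takes the values: [] → [6] → [6, 5] → [6, 5, 4]
So `len(sum_val)` = 3

Answer: 3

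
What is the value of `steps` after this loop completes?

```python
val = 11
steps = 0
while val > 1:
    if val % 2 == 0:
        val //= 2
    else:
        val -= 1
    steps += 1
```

Steps to reduce 11 to 1
`steps` takes the values: 0 → 1 → 2 → 3 → 4 → 5

Answer: 5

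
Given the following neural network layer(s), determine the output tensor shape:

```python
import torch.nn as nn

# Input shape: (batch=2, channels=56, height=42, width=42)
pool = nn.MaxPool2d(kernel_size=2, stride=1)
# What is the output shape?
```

Input: (2, 56, 42, 42) -> Output: (2, 56, 41, 41)

Answer: (2, 56, 41, 41)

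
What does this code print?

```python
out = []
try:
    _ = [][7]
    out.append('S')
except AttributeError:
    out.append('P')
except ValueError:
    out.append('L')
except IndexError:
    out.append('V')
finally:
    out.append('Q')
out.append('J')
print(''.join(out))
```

Execution trace: 'V' (except IndexError) → 'Q' (finally) → 'J' (after the try/except). Output: VQJ

Answer: VQJ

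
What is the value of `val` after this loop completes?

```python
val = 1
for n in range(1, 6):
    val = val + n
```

Start at 1, add 1 through 5
`val` takes the values: 1 → 2 → 4 → 7 → 11 → 16

Answer: 16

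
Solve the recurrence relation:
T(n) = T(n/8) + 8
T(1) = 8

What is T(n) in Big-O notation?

Each step divides n by 8 and adds 8. After log_8(n) steps we reach T(1)=8. So T(n) = 8·log_8(n) + 8 = O(log n).

Answer: O(log n)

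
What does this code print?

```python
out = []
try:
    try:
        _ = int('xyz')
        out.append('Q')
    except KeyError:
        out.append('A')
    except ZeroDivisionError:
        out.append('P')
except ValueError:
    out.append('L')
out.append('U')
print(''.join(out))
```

Execution trace: 'L' (outer except ValueError) → 'U' (after the try/except). Output: LU

Answer: LU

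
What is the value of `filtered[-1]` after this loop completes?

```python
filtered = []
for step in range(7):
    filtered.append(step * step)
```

Last element of squares 0 to 6
`filtered` takes the values: [] → [0] → [0, 1] → [0, 1, 4] → [0, 1, 4, 9] → [0, 1, 4, 9, 16] → [0, 1, 4, 9, 16, 25] → [0, 1, 4, 9, 16, 25, 36]
So `filtered[-1]` = 36

Answer: 36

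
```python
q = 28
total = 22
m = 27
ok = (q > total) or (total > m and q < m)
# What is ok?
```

Trace:
`q = 28` → q = 28
`total = 22` → total = 22
`m = 27` → m = 27
`ok = (q > total) or (total > m and q < m)` → ok = True
So ok = True

Answer: True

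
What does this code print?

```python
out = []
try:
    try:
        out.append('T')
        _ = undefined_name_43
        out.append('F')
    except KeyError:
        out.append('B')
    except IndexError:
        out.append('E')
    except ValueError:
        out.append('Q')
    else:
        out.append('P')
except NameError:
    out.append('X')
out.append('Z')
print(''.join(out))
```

Execution trace: 'T' (try body) → 'X' (outer except NameError) → 'Z' (after the try/except). Output: TXZ

Answer: TXZ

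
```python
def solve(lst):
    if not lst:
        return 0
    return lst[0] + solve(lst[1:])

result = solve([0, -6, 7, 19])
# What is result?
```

0 + (-6) + 7 + 19 + 0 = 20

Answer: 20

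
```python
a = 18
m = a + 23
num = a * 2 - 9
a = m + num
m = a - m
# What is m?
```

Trace:
`a = 18` → a = 18
`m = a + 23` → m = 41
`num = a * 2 - 9` → num = 27
`a = m + num` → a = 68
`m = a - m` → m = 27
So m = 27

Answer: 27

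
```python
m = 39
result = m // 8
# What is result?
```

Trace:
`m = 39` → m = 39
`result = m // 8` → result = 4
So result = 4

Answer: 4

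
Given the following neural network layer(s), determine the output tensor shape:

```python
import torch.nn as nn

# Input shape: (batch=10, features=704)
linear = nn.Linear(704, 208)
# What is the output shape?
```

Input: (10, 704) -> Output: (10, 208)

Answer: (10, 208)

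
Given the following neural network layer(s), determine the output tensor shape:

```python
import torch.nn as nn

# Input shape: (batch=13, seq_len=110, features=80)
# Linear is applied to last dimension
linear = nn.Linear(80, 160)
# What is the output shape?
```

Input: (13, 110, 80) -> Output: (13, 110, 160)

Answer: (13, 110, 160)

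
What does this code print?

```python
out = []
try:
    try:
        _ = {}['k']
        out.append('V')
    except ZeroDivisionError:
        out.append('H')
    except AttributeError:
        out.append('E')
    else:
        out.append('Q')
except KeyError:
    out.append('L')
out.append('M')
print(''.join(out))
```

Execution trace: 'L' (outer except KeyError) → 'M' (after the try/except). Output: LM

Answer: LM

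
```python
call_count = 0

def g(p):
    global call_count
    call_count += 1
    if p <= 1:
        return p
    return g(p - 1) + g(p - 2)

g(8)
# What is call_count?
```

Calls(p) = 1 + Calls(p-1) + Calls(p-2); Calls(0)=Calls(1)=1. For p=8 this gives 67.

Answer: 67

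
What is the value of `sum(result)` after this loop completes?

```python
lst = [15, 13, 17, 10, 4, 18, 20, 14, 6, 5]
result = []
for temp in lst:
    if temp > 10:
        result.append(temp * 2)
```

Sum of doubled values > 10
`result` takes the values: [] → [30] → [30, 26] → [30, 26, 34] → [30, 26, 34, 36] → [30, 26, 34, 36, 40] → [30, 26, 34, 36, 40, 28]
So `sum(result)` = 194

Answer: 194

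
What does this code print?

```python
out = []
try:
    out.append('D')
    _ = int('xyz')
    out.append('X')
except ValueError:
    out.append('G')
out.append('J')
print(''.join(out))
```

Execution trace: 'D' (try body) → 'G' (except ValueError) → 'J' (after the try/except). Output: DGJ

Answer: DGJ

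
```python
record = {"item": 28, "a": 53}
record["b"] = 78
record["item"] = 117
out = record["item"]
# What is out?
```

Trace:
`record = {"item": 28, "a": 53}` → record = {'item': 28, 'a': 53}
`record["b"] = 78` → record = {'item': 28, 'a': 53, 'b': 78}
`record["item"] = 117` → record = {'item': 117, 'a': 53, 'b': 78}
`out = record["item"]` → out = 117
So out = 117

Answer: 117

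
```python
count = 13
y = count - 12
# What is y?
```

Trace:
`count = 13` → count = 13
`y = count - 12` → y = 1
So y = 1

Answer: 1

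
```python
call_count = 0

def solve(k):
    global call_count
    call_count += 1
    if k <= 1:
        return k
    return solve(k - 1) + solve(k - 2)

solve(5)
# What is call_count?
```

Calls(k) = 1 + Calls(k-1) + Calls(k-2); Calls(0)=Calls(1)=1. For k=5 this gives 15.

Answer: 15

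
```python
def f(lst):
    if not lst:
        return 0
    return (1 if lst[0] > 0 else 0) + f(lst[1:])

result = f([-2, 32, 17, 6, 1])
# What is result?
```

Count of positive elements in [-2, 32, 17, 6, 1] = 4

Answer: 4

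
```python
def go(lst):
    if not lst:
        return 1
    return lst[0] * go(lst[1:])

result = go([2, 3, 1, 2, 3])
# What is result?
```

Product over [2, 3, 1, 2, 3] = 2 * 3 * 1 * 2 * 3 = 36

Answer: 36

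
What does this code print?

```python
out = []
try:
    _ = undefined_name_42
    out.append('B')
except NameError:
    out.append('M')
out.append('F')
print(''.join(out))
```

Execution trace: 'M' (except NameError) → 'F' (after the try/except). Output: MF

Answer: MF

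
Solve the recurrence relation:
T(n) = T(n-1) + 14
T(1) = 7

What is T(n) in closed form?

Unrolling: T(n) = T(1) + 14·(n-1) = 7 + 14(n-1) = 14n - 7.

Answer: T(n) = 14n - 7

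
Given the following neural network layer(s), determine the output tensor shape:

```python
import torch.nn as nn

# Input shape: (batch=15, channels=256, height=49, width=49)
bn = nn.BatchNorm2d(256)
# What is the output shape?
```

Input: (15, 256, 49, 49) -> Output: (15, 256, 49, 49)

Answer: (15, 256, 49, 49)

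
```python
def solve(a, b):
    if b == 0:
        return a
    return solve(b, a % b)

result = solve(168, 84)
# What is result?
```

solve(168, 84) -> solve(84, 0) -> 84

Answer: 84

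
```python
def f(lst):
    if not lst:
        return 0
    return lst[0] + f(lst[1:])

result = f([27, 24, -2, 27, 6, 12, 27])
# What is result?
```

27 + 24 + (-2) + 27 + 6 + 12 + 27 + 0 = 121

Answer: 121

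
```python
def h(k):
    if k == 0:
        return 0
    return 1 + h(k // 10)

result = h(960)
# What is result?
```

Count of digits of 960: 3

Answer: 3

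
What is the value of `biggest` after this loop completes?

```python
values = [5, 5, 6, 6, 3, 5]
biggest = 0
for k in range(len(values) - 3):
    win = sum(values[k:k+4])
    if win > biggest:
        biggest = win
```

Max sum of 4-element window in [5, 5, 6, 6, 3, 5]
`biggest` takes the values: 0 → 22

Answer: 22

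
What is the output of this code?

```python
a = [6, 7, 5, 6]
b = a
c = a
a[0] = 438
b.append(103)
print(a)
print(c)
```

Key concept: multiple aliases.
Step by step:
`a = [6, 7, 5, 6]` → a = [6, 7, 5, 6]
`b = a` → b = [6, 7, 5, 6] (same object as a)
`c = a` → c = [6, 7, 5, 6] (same object as a, b)
`a[0] = 438` → a = [438, 7, 5, 6] (same object as b, c); b = [438, 7, 5, 6] (same object as a, c); c = [438, 7, 5, 6] (same object as a, b)
`b.append(103)` → a = [438, 7, 5, 6, 103] (same object as b, c); b = [438, 7, 5, 6, 103] (same object as a, c); c = [438, 7, 5, 6, 103] (same object as a, b)
`print(a)` → prints [438, 7, 5, 6, 103]
`print(c)` → prints [438, 7, 5, 6, 103]

Answer:
[438, 7, 5, 6, 103]
[438, 7, 5, 6, 103]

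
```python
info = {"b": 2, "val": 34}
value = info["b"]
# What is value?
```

Trace:
`info = {"b": 2, "val": 34}` → info = {'b': 2, 'val': 34}
`value = info["b"]` → value = 2
So value = 2

Answer: 2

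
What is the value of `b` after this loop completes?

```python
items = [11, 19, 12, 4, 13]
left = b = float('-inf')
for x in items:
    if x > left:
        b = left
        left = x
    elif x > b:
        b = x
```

Second largest (with repeats) in [11, 19, 12, 4, 13]
`b` takes the values: -inf → 11 → 12 → 13

Answer: 13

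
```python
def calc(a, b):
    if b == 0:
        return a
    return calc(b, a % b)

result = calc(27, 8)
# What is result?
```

calc(27, 8) -> calc(8, 3) -> calc(3, 2) -> calc(2, 1) -> calc(1, 0) -> 1

Answer: 1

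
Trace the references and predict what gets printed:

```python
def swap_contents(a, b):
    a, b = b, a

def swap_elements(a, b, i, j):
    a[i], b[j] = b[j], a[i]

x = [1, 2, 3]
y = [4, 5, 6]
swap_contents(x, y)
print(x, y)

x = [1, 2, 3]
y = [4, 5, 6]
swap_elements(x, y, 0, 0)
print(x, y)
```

Key concept: parameter rebinding vs mutation.
Step by step:
`x = [1, 2, 3]` → x = [1, 2, 3]
`y = [4, 5, 6]` → y = [4, 5, 6]
`swap_contents(x, y)` → no visible change to tracked variables
`print(x, y)` → prints [1, 2, 3] [4, 5, 6]
`x = [1, 2, 3]` → x = [1, 2, 3]
`y = [4, 5, 6]` → y = [4, 5, 6]
`swap_elements(x, y, 0, 0)` → x = [4, 2, 3]; y = [1, 5, 6]
`print(x, y)` → prints [4, 2, 3] [1, 5, 6]

Answer:
[1, 2, 3] [4, 5, 6]
[4, 2, 3] [1, 5, 6]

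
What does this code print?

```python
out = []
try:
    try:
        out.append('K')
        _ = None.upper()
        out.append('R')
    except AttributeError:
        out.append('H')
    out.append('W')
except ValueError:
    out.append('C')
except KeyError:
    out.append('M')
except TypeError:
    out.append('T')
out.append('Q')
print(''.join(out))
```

Execution trace: 'K' (inner try body) → 'H' (inner except AttributeError) → 'W' (try body, no exception) → 'Q' (after the try/except). Output: KHWQ

Answer: KHWQ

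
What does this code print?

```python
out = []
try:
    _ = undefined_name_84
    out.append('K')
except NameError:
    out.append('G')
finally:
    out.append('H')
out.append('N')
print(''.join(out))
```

Execution trace: 'G' (except NameError) → 'H' (finally) → 'N' (after the try/except). Output: GHN

Answer: GHN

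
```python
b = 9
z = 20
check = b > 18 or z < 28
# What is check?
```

Trace:
`b = 9` → b = 9
`z = 20` → z = 20
`check = b > 18 or z < 28` → check = True
So check = True

Answer: True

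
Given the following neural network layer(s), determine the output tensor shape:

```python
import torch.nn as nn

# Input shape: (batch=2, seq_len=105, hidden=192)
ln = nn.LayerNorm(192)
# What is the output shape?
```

Input: (2, 105, 192) -> Output: (2, 105, 192)

Answer: (2, 105, 192)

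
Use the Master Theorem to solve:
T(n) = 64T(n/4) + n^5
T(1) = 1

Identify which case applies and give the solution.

a=64, b=4, f(n)=n^5. log_4(64) = 3. Since c=5 > 3 and the regularity condition holds (64(n/4)^5 = (64/4^5)n^5 with 64/4^5 < 1), Case 3 applies: T(n) = Θ(f(n)) = O(n^5).

Answer: O(n^5) - Case 3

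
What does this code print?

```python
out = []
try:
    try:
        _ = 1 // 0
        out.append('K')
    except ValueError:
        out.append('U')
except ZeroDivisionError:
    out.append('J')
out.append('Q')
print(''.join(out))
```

Execution trace: 'J' (outer except ZeroDivisionError) → 'Q' (after the try/except). Output: JQ

Answer: JQ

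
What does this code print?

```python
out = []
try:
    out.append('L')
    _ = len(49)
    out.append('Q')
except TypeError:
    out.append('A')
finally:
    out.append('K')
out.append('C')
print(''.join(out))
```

Execution trace: 'L' (try body) → 'A' (except TypeError) → 'K' (finally) → 'C' (after the try/except). Output: LAKC

Answer: LAKC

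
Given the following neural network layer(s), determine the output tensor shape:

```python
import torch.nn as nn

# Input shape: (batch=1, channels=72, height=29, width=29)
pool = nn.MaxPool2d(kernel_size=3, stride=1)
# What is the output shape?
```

Input: (1, 72, 29, 29) -> Output: (1, 72, 27, 27)

Answer: (1, 72, 27, 27)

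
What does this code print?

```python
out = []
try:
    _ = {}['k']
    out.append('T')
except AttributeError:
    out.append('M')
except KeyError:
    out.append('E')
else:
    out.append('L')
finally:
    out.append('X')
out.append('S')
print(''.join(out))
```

Execution trace: 'E' (except KeyError) → 'X' (finally) → 'S' (after the try/except). Output: EXS

Answer: EXS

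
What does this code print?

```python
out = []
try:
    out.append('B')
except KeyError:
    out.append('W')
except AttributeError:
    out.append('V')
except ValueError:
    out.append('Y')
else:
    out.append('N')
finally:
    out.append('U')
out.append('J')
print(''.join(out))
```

Execution trace: 'B' (try body, no exception) → 'N' (else) → 'U' (finally) → 'J' (after the try/except). Output: BNUJ

Answer: BNUJ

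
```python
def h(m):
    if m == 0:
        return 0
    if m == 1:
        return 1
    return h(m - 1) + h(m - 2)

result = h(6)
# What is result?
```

Build up from base cases: h(0)=0, h(1)=1, h(2)=1, h(3)=2, h(4)=3, h(5)=5, h(6)=8

Answer: 8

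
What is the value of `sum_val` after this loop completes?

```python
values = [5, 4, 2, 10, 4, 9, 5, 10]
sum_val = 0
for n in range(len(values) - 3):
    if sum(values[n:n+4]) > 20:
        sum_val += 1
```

Count windows with sum > 20
`sum_val` takes the values: 0 → 1 → 2 → 3 → 4

Answer: 4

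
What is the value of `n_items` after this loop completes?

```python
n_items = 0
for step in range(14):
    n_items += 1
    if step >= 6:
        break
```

Loop breaks when step reaches 6, n_items is 7
`n_items` takes the values: 0 → 1 → 2 → 3 → 4 → 5 → 6 → 7

Answer: 7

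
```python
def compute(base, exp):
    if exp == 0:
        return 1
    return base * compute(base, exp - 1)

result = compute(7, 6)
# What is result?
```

compute(7, 6) = 7 * 7 * 7 * 7 * 7 * 7 = 117649

Answer: 117649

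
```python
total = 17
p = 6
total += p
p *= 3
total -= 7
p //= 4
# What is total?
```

Trace:
`total = 17` → total = 17
`p = 6` → p = 6
`total += p` → total = 23
`p *= 3` → p = 18
`total -= 7` → total = 16
`p //= 4` → p = 4
So total = 16

Answer: 16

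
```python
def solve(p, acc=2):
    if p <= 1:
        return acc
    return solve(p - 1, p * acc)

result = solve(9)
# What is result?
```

Accumulator trace (n, acc): (9, 2) -> (8, 18) -> (7, 144) -> (6, 1008) -> (5, 6048) -> (4, 30240) -> (3, 120960) -> (2, 362880) -> (1, 725760) -> return 725760

Answer: 725760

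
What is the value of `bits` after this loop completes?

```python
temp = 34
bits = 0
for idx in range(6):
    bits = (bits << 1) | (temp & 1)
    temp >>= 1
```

Reverse lowest 6 bits of 34
`bits` takes the values: 0 → 1 → 2 → 4 → 8 → 17

Answer: 17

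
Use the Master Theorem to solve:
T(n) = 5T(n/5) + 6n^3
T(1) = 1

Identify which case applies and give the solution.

a=5, b=5, f(n)=6n^3. log_5(5) = 1. Since c=3 > 1 and the regularity condition holds (5(n/5)^3 = (5/5^3)n^3 with 5/5^3 < 1), Case 3 applies: T(n) = Θ(f(n)) = O(n^3).

Answer: O(n^3) - Case 3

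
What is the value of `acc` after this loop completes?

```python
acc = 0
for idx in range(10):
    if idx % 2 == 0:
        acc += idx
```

Sum of even numbers 0 to 9
`acc` takes the values: 0 → 2 → 6 → 12 → 20

Answer: 20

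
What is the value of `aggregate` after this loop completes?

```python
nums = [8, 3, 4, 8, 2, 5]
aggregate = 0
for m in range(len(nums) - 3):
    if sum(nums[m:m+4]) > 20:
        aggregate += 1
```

Count windows with sum > 20
`aggregate` takes the values: 0 → 1

Answer: 1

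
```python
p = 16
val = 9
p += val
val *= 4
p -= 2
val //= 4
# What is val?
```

Trace:
`p = 16` → p = 16
`val = 9` → val = 9
`p += val` → p = 25
`val *= 4` → val = 36
`p -= 2` → p = 23
`val //= 4` → val = 9
So val = 9

Answer: 9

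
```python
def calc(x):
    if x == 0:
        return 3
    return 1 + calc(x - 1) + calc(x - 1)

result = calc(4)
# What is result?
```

calc(x) = 1 + 2·calc(x-1), calc(0)=3. Closed form: (3+1)·2^4 - 1 = 63.

Answer: 63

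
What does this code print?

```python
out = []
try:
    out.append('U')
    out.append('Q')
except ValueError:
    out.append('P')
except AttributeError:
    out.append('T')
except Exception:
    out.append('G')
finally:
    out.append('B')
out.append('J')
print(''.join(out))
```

Execution trace: 'U' (try body) → 'Q' (try body, no exception) → 'B' (finally) → 'J' (after the try/except). Output: UQBJ

Answer: UQBJ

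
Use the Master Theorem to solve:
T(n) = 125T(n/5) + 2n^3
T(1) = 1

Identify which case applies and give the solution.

a=125, b=5, f(n)=2n^3. log_5(125) = 3. Since c=3 = 3, Case 2 applies: T(n) = Θ(n^log_b(a) · log n) = O(n^3 log n).

Answer: O(n^3 log n) - Case 2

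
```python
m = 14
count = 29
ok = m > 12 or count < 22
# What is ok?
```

Trace:
`m = 14` → m = 14
`count = 29` → count = 29
`ok = m > 12 or count < 22` → ok = True
So ok = True

Answer: True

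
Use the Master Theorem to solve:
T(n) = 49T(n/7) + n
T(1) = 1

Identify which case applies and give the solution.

a=49, b=7, f(n)=n. log_7(49) = 2. Since c=1 < 2, Case 1 applies: T(n) = Θ(n^log_b(a)) = O(n^2).

Answer: O(n^2) - Case 1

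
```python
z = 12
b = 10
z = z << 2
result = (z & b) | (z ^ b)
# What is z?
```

Trace:
`z = 12` → z = 12
`b = 10` → b = 10
`z = z << 2` → z = 48
`result = (z & b) | (z ^ b)` → result = 58
So z = 48

Answer: 48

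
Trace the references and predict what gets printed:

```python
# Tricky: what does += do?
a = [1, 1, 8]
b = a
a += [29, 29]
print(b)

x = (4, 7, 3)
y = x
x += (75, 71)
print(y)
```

Key concept: += behavior differs for mutable vs immutable.
Step by step:
`a = [1, 1, 8]` → a = [1, 1, 8]
`b = a` → b = [1, 1, 8] (same object as a)
`a += [29, 29]` → a = [1, 1, 8, 29, 29] (same object as b); b = [1, 1, 8, 29, 29] (same object as a)
`print(b)` → prints [1, 1, 8, 29, 29]
`x = (4, 7, 3)` → x = (4, 7, 3)
`y = x` → y = (4, 7, 3)
`x += (75, 71)` → x = (4, 7, 3, 75, 71)
`print(y)` → prints (4, 7, 3)

Answer:
[1, 1, 8, 29, 29]
(4, 7, 3)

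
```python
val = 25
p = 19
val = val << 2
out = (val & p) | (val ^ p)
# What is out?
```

Trace:
`val = 25` → val = 25
`p = 19` → p = 19
`val = val << 2` → val = 100
`out = (val & p) | (val ^ p)` → out = 119
So out = 119

Answer: 119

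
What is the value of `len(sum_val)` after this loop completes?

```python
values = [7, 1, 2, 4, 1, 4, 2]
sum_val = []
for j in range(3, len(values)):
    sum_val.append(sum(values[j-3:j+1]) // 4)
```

Number of 4-element averages
`sum_val` takes the values: [] → [3] → [3, 2] → [3, 2, 2] → [3, 2, 2, 2]
So `len(sum_val)` = 4

Answer: 4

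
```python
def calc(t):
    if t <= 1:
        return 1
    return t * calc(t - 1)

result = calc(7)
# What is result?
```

calc(7) = 7 * 6 * 5 * 4 * 3 * 2 * 1 = 5040

Answer: 5040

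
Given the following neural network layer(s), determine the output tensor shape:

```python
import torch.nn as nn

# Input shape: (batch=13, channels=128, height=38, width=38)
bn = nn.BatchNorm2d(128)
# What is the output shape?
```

Input: (13, 128, 38, 38) -> Output: (13, 128, 38, 38)

Answer: (13, 128, 38, 38)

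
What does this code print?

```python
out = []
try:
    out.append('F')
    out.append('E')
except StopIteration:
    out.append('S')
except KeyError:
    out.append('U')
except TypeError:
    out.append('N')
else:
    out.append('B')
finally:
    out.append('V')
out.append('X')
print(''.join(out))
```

Execution trace: 'F' (try body) → 'E' (try body, no exception) → 'B' (else) → 'V' (finally) → 'X' (after the try/except). Output: FEBVX

Answer: FEBVX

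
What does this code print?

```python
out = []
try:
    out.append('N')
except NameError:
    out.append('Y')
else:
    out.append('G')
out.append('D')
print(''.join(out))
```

Execution trace: 'N' (try body, no exception) → 'G' (else) → 'D' (after the try/except). Output: NGD

Answer: NGD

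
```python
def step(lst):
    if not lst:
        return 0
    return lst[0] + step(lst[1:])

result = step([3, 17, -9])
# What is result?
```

3 + 17 + (-9) + 0 = 11

Answer: 11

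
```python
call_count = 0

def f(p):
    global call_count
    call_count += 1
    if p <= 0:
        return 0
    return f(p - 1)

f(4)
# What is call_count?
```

Linear recursion stepping by 1: 5 calls from p=4 down to ≤0.

Answer: 5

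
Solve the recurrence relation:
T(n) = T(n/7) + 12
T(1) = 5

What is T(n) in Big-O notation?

Each step divides n by 7 and adds 12. After log_7(n) steps we reach T(1)=5. So T(n) = 12·log_7(n) + 5 = O(log n).

Answer: O(log n)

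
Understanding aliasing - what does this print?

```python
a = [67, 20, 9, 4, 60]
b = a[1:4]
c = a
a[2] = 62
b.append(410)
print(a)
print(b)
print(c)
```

Key concept: slice vs alias.
Step by step:
`a = [67, 20, 9, 4, 60]` → a = [67, 20, 9, 4, 60]
`b = a[1:4]` → b = [20, 9, 4]
`c = a` → c = [67, 20, 9, 4, 60] (same object as a)
`a[2] = 62` → a = [67, 20, 62, 4, 60] (same object as c); c = [67, 20, 62, 4, 60] (same object as a)
`b.append(410)` → b = [20, 9, 4, 410]
`print(a)` → prints [67, 20, 62, 4, 60]
`print(b)` → prints [20, 9, 4, 410]
`print(c)` → prints [67, 20, 62, 4, 60]

Answer:
[67, 20, 62, 4, 60]
[20, 9, 4, 410]
[67, 20, 62, 4, 60]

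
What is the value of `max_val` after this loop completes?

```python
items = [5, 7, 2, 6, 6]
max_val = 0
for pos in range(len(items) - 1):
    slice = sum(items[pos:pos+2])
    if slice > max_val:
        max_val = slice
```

Max sum of 2-element window in [5, 7, 2, 6, 6]
`max_val` takes the values: 0 → 12

Answer: 12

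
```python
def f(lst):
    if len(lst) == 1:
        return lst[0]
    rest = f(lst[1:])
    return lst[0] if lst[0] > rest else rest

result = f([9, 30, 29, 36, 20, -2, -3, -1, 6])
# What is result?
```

Recursive max over [9, 30, 29, 36, 20, -2, -3, -1, 6] = 36

Answer: 36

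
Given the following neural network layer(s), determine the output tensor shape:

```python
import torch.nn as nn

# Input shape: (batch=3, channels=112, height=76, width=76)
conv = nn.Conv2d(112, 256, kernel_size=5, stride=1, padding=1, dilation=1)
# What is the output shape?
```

Input: (3, 112, 76, 76) -> Output: (3, 256, 74, 74)

Answer: (3, 256, 74, 74)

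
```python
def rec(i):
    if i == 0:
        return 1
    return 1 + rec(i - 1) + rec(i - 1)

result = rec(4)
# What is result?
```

rec(i) = 1 + 2·rec(i-1), rec(0)=1. Closed form: (1+1)·2^4 - 1 = 31.

Answer: 31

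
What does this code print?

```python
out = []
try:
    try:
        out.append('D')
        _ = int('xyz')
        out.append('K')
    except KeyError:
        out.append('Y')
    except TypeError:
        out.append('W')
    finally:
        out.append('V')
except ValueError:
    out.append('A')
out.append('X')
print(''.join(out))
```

Execution trace: 'D' (try body) → 'V' (finally) → 'A' (outer except ValueError) → 'X' (after the try/except). Output: DVAX

Answer: DVAX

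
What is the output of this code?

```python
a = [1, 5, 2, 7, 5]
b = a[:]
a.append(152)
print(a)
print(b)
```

Key concept: slice [:] creates copy.
Step by step:
`a = [1, 5, 2, 7, 5]` → a = [1, 5, 2, 7, 5]
`b = a[:]` → b = [1, 5, 2, 7, 5]
`a.append(152)` → a = [1, 5, 2, 7, 5, 152]
`print(a)` → prints [1, 5, 2, 7, 5, 152]
`print(b)` → prints [1, 5, 2, 7, 5]

Answer:
[1, 5, 2, 7, 5, 152]
[1, 5, 2, 7, 5]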